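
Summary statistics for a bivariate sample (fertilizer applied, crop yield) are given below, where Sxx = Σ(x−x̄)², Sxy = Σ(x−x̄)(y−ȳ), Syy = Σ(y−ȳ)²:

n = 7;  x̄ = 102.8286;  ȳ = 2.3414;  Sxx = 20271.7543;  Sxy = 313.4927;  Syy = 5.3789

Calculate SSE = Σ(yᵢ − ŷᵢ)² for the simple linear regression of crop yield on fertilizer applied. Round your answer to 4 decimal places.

0.5309

b = Sxy/Sxx = 313.4927/20271.7543 = 0.015465
SSE = Syy − b·Sxy = 5.3789 − 0.015465·313.4927 = 0.530890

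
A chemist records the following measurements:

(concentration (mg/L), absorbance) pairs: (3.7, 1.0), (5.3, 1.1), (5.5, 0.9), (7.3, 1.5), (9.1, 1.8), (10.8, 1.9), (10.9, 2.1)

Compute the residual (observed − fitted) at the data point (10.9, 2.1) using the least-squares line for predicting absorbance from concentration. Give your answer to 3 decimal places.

n = 7, Σx = 52.6, Σy = 10.3, Σxy = 85.22, Σx² = 443.58
Sxx = Σx² − (Σx)²/n = 443.58 − 395.251429 = 48.328571
Sxy = Σxy − (Σx)(Σy)/n = 85.22 − 77.397143 = 7.822857
b = Sxy/Sxx = 7.822857/48.328571 = 0.161868
a = ȳ − b·x̄ = 1.471429 − 0.161868·7.514286 = 0.255105
ŷ(10.9) = 0.255105 + 0.161868·10.9 = 2.019468
residual = y − ŷ = 2.1 − 2.019468 = 0.080532

0.081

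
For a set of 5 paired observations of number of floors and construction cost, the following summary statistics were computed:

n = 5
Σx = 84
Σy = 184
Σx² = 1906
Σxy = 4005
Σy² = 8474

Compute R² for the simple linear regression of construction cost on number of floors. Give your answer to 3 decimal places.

Sxx = Σx² − (Σx)²/n = 1906 − 1411.2 = 494.8
Sxy = Σxy − (Σx)(Σy)/n = 4005 − 3091.2 = 913.8
Syy = Σy² − (Σy)²/n = 8474 − 6771.2 = 1702.8
R² = Sxy²/(Sxx·Syy) = (913.8)²/(494.8·1702.8) = 0.991081

0.991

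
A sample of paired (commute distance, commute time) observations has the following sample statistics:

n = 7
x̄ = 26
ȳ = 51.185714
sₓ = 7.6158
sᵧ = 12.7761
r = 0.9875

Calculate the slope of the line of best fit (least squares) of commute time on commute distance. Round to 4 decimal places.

b = r · sᵧ/sₓ = 0.9875 · 12.7761/7.6158 = 1.656608

1.6566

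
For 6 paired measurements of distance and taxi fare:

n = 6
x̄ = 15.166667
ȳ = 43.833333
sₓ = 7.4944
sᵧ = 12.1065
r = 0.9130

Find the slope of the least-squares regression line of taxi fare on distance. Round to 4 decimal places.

1.4749

b = r · sᵧ/sₓ = 0.913 · 12.1065/7.4944 = 1.474866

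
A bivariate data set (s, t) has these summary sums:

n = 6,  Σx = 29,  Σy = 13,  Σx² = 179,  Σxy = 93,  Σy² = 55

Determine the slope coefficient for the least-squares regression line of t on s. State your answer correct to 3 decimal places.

Sxx = Σx² − (Σx)²/n = 179 − 140.166667 = 38.833333
Sxy = Σxy − (Σx)(Σy)/n = 93 − 62.833333 = 30.166667
b = Sxy/Sxx = 30.166667/38.833333 = 0.776824

0.777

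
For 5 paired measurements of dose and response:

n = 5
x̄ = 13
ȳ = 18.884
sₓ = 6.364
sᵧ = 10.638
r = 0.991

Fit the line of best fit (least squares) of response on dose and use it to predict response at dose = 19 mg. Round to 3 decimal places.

b = r · sᵧ/sₓ = 0.991 · 10.638/6.364 = 1.656546
a = ȳ − b·x̄ = 18.884 − 1.656546·13 = -2.651096
ŷ(19) = a + b·19 = -2.651096 + 1.656546·19 = 28.823275

28.823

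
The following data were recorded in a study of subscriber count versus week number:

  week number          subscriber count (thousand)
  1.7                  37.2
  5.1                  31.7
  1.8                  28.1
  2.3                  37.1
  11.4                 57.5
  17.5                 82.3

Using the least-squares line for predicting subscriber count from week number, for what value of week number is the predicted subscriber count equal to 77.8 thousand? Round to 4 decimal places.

17.1691

n = 6, Σx = 39.8, Σy = 273.9, Σxy = 2456.57, Σx² = 473.64
Sxx = Σx² − (Σx)²/n = 473.64 − 264.006667 = 209.633333
Sxy = Σxy − (Σx)(Σy)/n = 2456.57 − 1816.87 = 639.7
b = Sxy/Sxx = 639.7/209.633333 = 3.051519
a = ȳ − b·x̄ = 45.65 − 3.051519·6.633333 = 25.408260
Set a + b·x = 77.8: x = (77.8 − 25.408260) / 3.051519 = 17.169071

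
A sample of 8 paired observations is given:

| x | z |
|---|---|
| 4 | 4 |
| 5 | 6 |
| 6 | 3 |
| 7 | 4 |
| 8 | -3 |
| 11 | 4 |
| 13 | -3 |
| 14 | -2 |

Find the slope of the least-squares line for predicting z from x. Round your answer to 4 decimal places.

n = 8, Σx = 68, Σy = 13, Σxy = 45, Σx² = 676
Sxx = Σx² − (Σx)²/n = 676 − 578 = 98
Sxy = Σxy − (Σx)(Σy)/n = 45 − 110.5 = -65.5
b = Sxy/Sxx = -65.5/98 = -0.668367

-0.6684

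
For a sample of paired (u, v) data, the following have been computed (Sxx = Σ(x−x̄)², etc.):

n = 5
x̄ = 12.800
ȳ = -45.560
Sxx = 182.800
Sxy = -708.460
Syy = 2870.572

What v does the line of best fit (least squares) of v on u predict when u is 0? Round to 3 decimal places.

4.048

b = Sxy/Sxx = -708.46/182.8 = -3.875602
a = ȳ − b·x̄ = -45.56 − (-3.875602)·12.8 = 4.047702
ŷ(0) = a + b·0 = 4.047702 + (-3.875602)·0 = 4.047702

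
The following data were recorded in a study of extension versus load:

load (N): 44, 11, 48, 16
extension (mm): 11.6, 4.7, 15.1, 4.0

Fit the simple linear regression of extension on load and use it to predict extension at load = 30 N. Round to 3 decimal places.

n = 4, Σx = 119, Σy = 35.4, Σxy = 1350.9, Σx² = 4617
Sxx = Σx² − (Σx)²/n = 4617 − 3540.25 = 1076.75
Sxy = Σxy − (Σx)(Σy)/n = 1350.9 − 1053.15 = 297.75
b = Sxy/Sxx = 297.75/1076.75 = 0.276527
a = ȳ − b·x̄ = 8.85 − 0.276527·29.75 = 0.623334
ŷ(30) = a + b·30 = 0.623334 + 0.276527·30 = 8.919132

8.919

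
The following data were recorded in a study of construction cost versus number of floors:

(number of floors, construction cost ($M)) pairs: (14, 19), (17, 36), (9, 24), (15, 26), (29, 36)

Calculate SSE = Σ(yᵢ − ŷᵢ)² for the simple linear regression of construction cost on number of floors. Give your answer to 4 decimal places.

n = 5, Σx = 84, Σy = 141, Σxy = 2528, Σx² = 1632, Σy² = 4205
Sxx = Σx² − (Σx)²/n = 1632 − 1411.2 = 220.8
Sxy = Σxy − (Σx)(Σy)/n = 2528 − 2368.8 = 159.2
Syy = Σy² − (Σy)²/n = 4205 − 3976.2 = 228.8
b = Sxy/Sxx = 159.2/220.8 = 0.721014
SSE = Syy − b·Sxy = 228.8 − 0.721014·159.2 = 114.014493

114.0145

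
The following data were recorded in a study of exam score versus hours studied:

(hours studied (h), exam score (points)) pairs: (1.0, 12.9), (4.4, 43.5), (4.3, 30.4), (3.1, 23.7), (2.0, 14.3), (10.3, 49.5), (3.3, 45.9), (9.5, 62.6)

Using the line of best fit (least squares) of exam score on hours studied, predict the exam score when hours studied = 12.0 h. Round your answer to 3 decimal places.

67.372

n = 8, Σx = 37.9, Σy = 282.8, Σxy = 1693.11, Σx² = 259.69
Sxx = Σx² − (Σx)²/n = 259.69 − 179.55125 = 80.13875
Sxy = Σxy − (Σx)(Σy)/n = 1693.11 − 1339.765 = 353.345
b = Sxy/Sxx = 353.345/80.13875 = 4.409165
a = ȳ − b·x̄ = 35.35 − 4.409165·4.7375 = 14.461579
ŷ(12.0) = a + b·12.0 = 14.461579 + 4.409165·12 = 67.371563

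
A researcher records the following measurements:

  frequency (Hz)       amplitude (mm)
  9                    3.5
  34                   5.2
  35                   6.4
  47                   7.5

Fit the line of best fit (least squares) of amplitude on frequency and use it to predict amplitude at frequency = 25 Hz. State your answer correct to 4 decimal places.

n = 4, Σx = 125, Σy = 22.6, Σxy = 784.8, Σx² = 4671
Sxx = Σx² − (Σx)²/n = 4671 − 3906.25 = 764.75
Sxy = Σxy − (Σx)(Σy)/n = 784.8 − 706.25 = 78.55
b = Sxy/Sxx = 78.55/764.75 = 0.102713
a = ȳ − b·x̄ = 5.65 − 0.102713·31.25 = 2.440209
ŷ(25) = a + b·25 = 2.440209 + 0.102713·25 = 5.008042

5.0080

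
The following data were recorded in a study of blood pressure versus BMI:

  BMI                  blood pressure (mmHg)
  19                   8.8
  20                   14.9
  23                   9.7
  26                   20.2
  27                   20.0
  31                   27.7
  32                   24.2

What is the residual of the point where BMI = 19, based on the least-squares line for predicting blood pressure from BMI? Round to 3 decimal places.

n = 7, Σx = 178, Σy = 125.5, Σxy = 3386.6, Σx² = 4680
Sxx = Σx² − (Σx)²/n = 4680 − 4526.285714 = 153.714286
Sxy = Σxy − (Σx)(Σy)/n = 3386.6 − 3191.285714 = 195.314286
b = Sxy/Sxx = 195.314286/153.714286 = 1.270632
a = ȳ − b·x̄ = 17.928571 − 1.270632·25.428571 = -14.381784
ŷ(19) = -14.381784 + 1.270632·19 = 9.760223
residual = y − ŷ = 8.8 − 9.760223 = -0.960223

-0.960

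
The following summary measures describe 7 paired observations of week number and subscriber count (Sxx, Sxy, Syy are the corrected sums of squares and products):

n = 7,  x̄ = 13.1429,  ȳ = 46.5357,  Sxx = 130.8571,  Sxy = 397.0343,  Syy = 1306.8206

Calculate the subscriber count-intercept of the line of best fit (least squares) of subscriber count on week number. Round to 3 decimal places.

b = Sxy/Sxx = 397.0343/130.8571 = 3.034106
a = ȳ − b·x̄ = 46.5357 − 3.034106·13.1429 = 6.658749

6.659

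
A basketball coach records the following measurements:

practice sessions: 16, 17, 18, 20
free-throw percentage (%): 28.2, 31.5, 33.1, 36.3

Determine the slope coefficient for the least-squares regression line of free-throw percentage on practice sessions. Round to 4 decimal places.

1.9400

n = 4, Σx = 71, Σy = 129.1, Σxy = 2308.5, Σx² = 1269
Sxx = Σx² − (Σx)²/n = 1269 − 1260.25 = 8.75
Sxy = Σxy − (Σx)(Σy)/n = 2308.5 − 2291.525 = 16.975
b = Sxy/Sxx = 16.975/8.75 = 1.94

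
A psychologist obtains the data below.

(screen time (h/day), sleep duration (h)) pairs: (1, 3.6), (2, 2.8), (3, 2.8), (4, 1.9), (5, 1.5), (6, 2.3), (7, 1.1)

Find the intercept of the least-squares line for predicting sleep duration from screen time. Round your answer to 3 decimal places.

3.686

n = 7, Σx = 28, Σy = 16, Σxy = 54.2, Σx² = 140
Sxx = Σx² − (Σx)²/n = 140 − 112 = 28
Sxy = Σxy − (Σx)(Σy)/n = 54.2 − 64 = -9.8
b = Sxy/Sxx = -9.8/28 = -0.35
a = ȳ − b·x̄ = 2.285714 − (-0.35)·4 = 3.685714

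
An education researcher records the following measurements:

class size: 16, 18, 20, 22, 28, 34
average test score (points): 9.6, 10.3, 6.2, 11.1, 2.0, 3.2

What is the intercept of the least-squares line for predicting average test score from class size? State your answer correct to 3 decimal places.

n = 6, Σx = 138, Σy = 42.4, Σxy = 872, Σx² = 3404
Sxx = Σx² − (Σx)²/n = 3404 − 3174 = 230
Sxy = Σxy − (Σx)(Σy)/n = 872 − 975.2 = -103.2
b = Sxy/Sxx = -103.2/230 = -0.448696
a = ȳ − b·x̄ = 7.066667 − (-0.448696)·23 = 17.386667

17.387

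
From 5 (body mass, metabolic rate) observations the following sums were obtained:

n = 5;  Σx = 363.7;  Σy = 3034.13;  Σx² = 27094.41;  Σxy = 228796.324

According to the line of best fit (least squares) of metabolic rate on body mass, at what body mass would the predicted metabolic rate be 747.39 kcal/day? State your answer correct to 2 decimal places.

83.84

Sxx = Σx² − (Σx)²/n = 27094.41 − 26455.538 = 638.872
Sxy = Σxy − (Σx)(Σy)/n = 228796.324 − 220702.6162 = 8093.7078
b = Sxy/Sxx = 8093.7078/638.872 = 12.668747
a = ȳ − b·x̄ = 606.826 − 12.668747·72.74 = -314.698664
Set a + b·x = 747.39: x = (747.39 − (-314.698664)) / 12.668747 = 83.835336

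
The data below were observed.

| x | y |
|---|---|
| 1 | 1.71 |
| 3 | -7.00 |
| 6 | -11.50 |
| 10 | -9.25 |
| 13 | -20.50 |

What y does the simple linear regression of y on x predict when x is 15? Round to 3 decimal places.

-21.418

n = 5, Σx = 33, Σy = -46.54, Σxy = -447.29, Σx² = 315
Sxx = Σx² − (Σx)²/n = 315 − 217.8 = 97.2
Sxy = Σxy − (Σx)(Σy)/n = -447.29 − (-307.164) = -140.126
b = Sxy/Sxx = -140.126/97.2 = -1.441626
a = ȳ − b·x̄ = -9.308 − (-1.441626)·6.6 = 0.206728
ŷ(15) = a + b·15 = 0.206728 + (-1.441626)·15 = -21.417654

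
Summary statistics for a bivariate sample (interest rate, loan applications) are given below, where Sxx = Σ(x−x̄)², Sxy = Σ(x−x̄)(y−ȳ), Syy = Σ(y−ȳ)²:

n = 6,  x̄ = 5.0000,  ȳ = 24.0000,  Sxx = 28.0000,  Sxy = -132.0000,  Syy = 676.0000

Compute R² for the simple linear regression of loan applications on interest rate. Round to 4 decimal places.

0.9205

R² = Sxy²/(Sxx·Syy) = (-132)²/(28·676) = 0.920541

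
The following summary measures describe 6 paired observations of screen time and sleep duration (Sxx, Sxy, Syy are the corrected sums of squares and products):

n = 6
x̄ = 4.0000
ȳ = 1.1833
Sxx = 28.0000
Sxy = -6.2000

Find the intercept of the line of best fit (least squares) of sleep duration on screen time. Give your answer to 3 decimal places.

2.069

b = Sxy/Sxx = -6.2/28 = -0.221429
a = ȳ − b·x̄ = 1.1833 − (-0.221429)·4 = 2.069014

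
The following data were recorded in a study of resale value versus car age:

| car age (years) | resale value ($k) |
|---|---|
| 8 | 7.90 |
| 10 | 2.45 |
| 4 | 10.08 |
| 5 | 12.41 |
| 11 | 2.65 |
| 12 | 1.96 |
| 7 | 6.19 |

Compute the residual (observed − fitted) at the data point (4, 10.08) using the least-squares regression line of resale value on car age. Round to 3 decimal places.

n = 7, Σx = 57, Σy = 43.64, Σxy = 286.07, Σx² = 519
Sxx = Σx² − (Σx)²/n = 519 − 464.142857 = 54.857143
Sxy = Σxy − (Σx)(Σy)/n = 286.07 − 355.354286 = -69.284286
b = Sxy/Sxx = -69.284286/54.857143 = -1.262995
a = ȳ − b·x̄ = 6.234286 − (-1.262995)·8.142857 = 16.518672
ŷ(4) = 16.518672 + (-1.262995)·4 = 11.466693
residual = y − ŷ = 10.08 − 11.466693 = -1.386693

-1.387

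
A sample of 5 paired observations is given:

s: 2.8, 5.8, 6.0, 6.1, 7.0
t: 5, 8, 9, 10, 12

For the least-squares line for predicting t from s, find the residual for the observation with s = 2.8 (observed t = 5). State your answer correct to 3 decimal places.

0.388

n = 5, Σx = 27.7, Σy = 44, Σxy = 259.4, Σx² = 163.69
Sxx = Σx² − (Σx)²/n = 163.69 − 153.458 = 10.232
Sxy = Σxy − (Σx)(Σy)/n = 259.4 − 243.76 = 15.64
b = Sxy/Sxx = 15.64/10.232 = 1.528538
a = ȳ − b·x̄ = 8.8 − 1.528538·5.54 = 0.331900
ŷ(2.8) = 0.331900 + 1.528538·2.8 = 4.611806
residual = y − ŷ = 5 − 4.611806 = 0.388194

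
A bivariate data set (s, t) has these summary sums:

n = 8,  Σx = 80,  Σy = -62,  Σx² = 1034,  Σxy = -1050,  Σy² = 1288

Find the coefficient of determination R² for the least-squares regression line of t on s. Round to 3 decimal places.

0.979

Sxx = Σx² − (Σx)²/n = 1034 − 800 = 234
Sxy = Σxy − (Σx)(Σy)/n = -1050 − (-620) = -430
Syy = Σy² − (Σy)²/n = 1288 − 480.5 = 807.5
R² = Sxy²/(Sxx·Syy) = (-430)²/(234·807.5) = 0.978540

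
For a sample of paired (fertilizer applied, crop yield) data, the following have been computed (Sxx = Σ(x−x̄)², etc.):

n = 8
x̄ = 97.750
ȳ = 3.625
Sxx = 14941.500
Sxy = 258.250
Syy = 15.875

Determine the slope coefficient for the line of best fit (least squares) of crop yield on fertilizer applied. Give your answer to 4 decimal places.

b = Sxy/Sxx = 258.25/14941.5 = 0.017284

0.0173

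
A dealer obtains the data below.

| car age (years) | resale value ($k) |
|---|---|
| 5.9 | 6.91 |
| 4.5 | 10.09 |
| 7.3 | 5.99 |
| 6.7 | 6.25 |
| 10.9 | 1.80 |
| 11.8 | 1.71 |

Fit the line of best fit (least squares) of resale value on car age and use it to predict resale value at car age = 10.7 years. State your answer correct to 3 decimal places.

2.337

n = 6, Σx = 47.1, Σy = 32.75, Σxy = 211.574, Σx² = 411.29
Sxx = Σx² − (Σx)²/n = 411.29 − 369.735 = 41.555
Sxy = Σxy − (Σx)(Σy)/n = 211.574 − 257.0875 = -45.5135
b = Sxy/Sxx = -45.5135/41.555 = -1.095259
a = ȳ − b·x̄ = 5.458333 − (-1.095259)·7.85 = 14.056119
ŷ(10.7) = a + b·10.7 = 14.056119 + (-1.095259)·10.7 = 2.336844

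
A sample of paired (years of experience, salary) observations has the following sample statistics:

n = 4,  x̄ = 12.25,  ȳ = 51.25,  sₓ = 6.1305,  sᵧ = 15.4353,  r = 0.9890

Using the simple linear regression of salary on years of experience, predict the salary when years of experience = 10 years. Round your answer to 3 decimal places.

45.647

b = r · sᵧ/sₓ = 0.989 · 15.4353/6.1305 = 2.490092
a = ȳ − b·x̄ = 51.25 − 2.490092·12.25 = 20.746368
ŷ(10) = a + b·10 = 20.746368 + 2.490092·10 = 45.647292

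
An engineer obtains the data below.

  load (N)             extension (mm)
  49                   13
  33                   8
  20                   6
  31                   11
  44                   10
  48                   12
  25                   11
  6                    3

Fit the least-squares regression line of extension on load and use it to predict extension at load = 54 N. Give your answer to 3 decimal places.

13.523

n = 8, Σx = 256, Σy = 74, Σxy = 2671, Σx² = 9752
Sxx = Σx² − (Σx)²/n = 9752 − 8192 = 1560
Sxy = Σxy − (Σx)(Σy)/n = 2671 − 2368 = 303
b = Sxy/Sxx = 303/1560 = 0.194231
a = ȳ − b·x̄ = 9.25 − 0.194231·32 = 3.034615
ŷ(54) = a + b·54 = 3.034615 + 0.194231·54 = 13.523077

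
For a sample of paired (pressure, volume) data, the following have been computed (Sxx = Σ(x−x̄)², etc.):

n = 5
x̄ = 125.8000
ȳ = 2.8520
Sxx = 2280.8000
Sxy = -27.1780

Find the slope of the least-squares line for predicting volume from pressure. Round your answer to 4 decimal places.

-0.0119

b = Sxy/Sxx = -27.178/2280.8 = -0.011916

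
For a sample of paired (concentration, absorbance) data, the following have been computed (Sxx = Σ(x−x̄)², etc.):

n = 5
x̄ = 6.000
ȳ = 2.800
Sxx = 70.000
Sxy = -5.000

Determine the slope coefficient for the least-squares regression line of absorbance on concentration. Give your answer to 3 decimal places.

b = Sxy/Sxx = -5/70 = -0.071429

-0.071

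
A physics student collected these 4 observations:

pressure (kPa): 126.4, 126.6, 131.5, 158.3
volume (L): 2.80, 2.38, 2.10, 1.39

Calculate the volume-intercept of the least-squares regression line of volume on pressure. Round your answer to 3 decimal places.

n = 4, Σx = 542.8, Σy = 8.67, Σxy = 1151.415, Σx² = 74355.66
Sxx = Σx² − (Σx)²/n = 74355.66 − 73657.96 = 697.7
Sxy = Σxy − (Σx)(Σy)/n = 1151.415 − 1176.519 = -25.104
b = Sxy/Sxx = -25.104/697.7 = -0.035981
a = ȳ − b·x̄ = 2.1675 − (-0.035981)·135.7 = 7.050133

7.050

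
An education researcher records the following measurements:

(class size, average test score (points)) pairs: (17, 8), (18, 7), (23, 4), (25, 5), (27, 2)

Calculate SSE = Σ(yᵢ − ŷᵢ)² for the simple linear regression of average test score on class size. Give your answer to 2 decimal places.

2.79

n = 5, Σx = 110, Σy = 26, Σxy = 533, Σx² = 2496, Σy² = 158
Sxx = Σx² − (Σx)²/n = 2496 − 2420 = 76
Sxy = Σxy − (Σx)(Σy)/n = 533 − 572 = -39
Syy = Σy² − (Σy)²/n = 158 − 135.2 = 22.8
b = Sxy/Sxx = -39/76 = -0.513158
SSE = Syy − b·Sxy = 22.8 − (-0.513158)·(-39) = 2.786842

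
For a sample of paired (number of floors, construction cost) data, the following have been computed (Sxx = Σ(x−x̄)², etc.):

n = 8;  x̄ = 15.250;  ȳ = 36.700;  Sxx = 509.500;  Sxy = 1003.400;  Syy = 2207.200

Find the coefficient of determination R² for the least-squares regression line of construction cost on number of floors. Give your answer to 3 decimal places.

R² = Sxy²/(Sxx·Syy) = (1003.4)²/(509.5·2207.2) = 0.895287

0.895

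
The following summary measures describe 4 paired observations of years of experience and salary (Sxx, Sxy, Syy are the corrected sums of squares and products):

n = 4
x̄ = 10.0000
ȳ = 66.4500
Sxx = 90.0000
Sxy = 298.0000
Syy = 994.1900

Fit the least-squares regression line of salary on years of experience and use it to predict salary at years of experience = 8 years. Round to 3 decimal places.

b = Sxy/Sxx = 298/90 = 3.311111
a = ȳ − b·x̄ = 66.45 − 3.311111·10 = 33.338889
ŷ(8) = a + b·8 = 33.338889 + 3.311111·8 = 59.827778

59.828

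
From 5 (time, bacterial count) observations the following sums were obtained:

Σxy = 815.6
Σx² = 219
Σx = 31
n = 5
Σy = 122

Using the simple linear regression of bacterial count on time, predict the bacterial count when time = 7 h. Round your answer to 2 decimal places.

Sxx = Σx² − (Σx)²/n = 219 − 192.2 = 26.8
Sxy = Σxy − (Σx)(Σy)/n = 815.6 − 756.4 = 59.2
b = Sxy/Sxx = 59.2/26.8 = 2.208955
a = ȳ − b·x̄ = 24.4 − 2.208955·6.2 = 10.704478
ŷ(7) = a + b·7 = 10.704478 + 2.208955·7 = 26.167164

26.17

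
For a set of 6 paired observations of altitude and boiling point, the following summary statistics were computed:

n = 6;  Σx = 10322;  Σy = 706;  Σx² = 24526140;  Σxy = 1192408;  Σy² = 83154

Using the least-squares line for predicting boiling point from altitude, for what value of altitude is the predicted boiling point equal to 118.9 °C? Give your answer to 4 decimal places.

1343.3913

Sxx = Σx² − (Σx)²/n = 24526140 − 17757280.666667 = 6768859.333333
Sxy = Σxy − (Σx)(Σy)/n = 1192408 − 1214555.333333 = -22147.333333
b = Sxy/Sxx = -22147.333333/6768859.333333 = -0.003272
a = ȳ − b·x̄ = 117.666667 − (-0.003272)·1720.333333 = 123.295502
Set a + b·x = 118.9: x = (118.9 − 123.295502) / (-0.003272) = 1343.391346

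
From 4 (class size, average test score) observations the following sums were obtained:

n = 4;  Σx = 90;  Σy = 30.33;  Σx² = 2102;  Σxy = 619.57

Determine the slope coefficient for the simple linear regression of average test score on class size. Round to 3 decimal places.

-0.816

Sxx = Σx² − (Σx)²/n = 2102 − 2025 = 77
Sxy = Σxy − (Σx)(Σy)/n = 619.57 − 682.425 = -62.855
b = Sxy/Sxx = -62.855/77 = -0.816299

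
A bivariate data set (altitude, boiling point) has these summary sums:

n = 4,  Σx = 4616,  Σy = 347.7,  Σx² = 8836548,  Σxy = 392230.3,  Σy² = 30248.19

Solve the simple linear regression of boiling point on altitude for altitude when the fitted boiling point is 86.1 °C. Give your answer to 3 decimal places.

1475.168

Sxx = Σx² − (Σx)²/n = 8836548 − 5326864 = 3509684
Sxy = Σxy − (Σx)(Σy)/n = 392230.3 − 401245.8 = -9015.5
b = Sxy/Sxx = -9015.5/3509684 = -0.002569
a = ȳ − b·x̄ = 86.925 − (-0.002569)·1154 = 89.889337
Set a + b·x = 86.1: x = (86.1 − 89.889337) / (-0.002569) = 1475.167911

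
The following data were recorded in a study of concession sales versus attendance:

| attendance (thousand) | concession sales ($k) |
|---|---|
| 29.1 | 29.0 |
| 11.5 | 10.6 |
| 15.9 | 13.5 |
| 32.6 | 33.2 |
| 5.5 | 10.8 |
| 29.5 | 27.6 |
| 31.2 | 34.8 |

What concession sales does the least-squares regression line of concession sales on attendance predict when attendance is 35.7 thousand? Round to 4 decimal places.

35.5596

n = 7, Σx = 155.3, Σy = 159.5, Σxy = 4222.13, Σx² = 4168.57
Sxx = Σx² − (Σx)²/n = 4168.57 − 3445.441429 = 723.128571
Sxy = Σxy − (Σx)(Σy)/n = 4222.13 − 3538.621429 = 683.508571
b = Sxy/Sxx = 683.508571/723.128571 = 0.945210
a = ȳ − b·x̄ = 22.785714 − 0.945210·22.185714 = 1.815549
ŷ(35.7) = a + b·35.7 = 1.815549 + 0.945210·35.7 = 35.559556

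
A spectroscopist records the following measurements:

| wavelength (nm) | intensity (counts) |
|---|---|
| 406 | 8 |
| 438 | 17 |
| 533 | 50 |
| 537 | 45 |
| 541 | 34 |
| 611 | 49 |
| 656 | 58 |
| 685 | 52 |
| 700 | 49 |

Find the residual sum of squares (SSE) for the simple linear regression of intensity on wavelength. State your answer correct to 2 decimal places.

572.75

n = 9, Σx = 5107, Σy = 362, Σxy = 217810, Σx² = 2984701, Σy² = 16904
Sxx = Σx² − (Σx)²/n = 2984701 − 2897938.777778 = 86762.222222
Sxy = Σxy − (Σx)(Σy)/n = 217810 − 205414.888889 = 12395.111111
Syy = Σy² − (Σy)²/n = 16904 − 14560.444444 = 2343.555556
b = Sxy/Sxx = 12395.111111/86762.222222 = 0.142863
SSE = Syy − b·Sxy = 2343.555556 − 0.142863·12395.111111 = 572.752831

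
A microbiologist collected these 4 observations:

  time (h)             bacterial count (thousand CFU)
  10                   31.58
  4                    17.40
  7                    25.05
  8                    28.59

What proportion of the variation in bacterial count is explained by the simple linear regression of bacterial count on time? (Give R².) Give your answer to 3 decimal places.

0.983

n = 4, Σx = 29, Σy = 102.62, Σxy = 789.47, Σx² = 229, Σy² = 2744.947
Sxx = Σx² − (Σx)²/n = 229 − 210.25 = 18.75
Sxy = Σxy − (Σx)(Σy)/n = 789.47 − 743.995 = 45.475
Syy = Σy² − (Σy)²/n = 2744.947 − 2632.7161 = 112.2309
R² = Sxy²/(Sxx·Syy) = (45.475)²/(18.75·112.2309) = 0.982724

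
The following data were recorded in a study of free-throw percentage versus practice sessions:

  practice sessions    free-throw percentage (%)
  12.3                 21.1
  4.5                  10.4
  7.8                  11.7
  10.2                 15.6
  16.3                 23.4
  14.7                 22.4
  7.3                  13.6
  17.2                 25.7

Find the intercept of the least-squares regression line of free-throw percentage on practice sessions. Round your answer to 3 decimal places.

3.926

n = 8, Σx = 90.3, Σy = 143.9, Σxy = 1808.73, Σx² = 1167.33
Sxx = Σx² − (Σx)²/n = 1167.33 − 1019.26125 = 148.06875
Sxy = Σxy − (Σx)(Σy)/n = 1808.73 − 1624.27125 = 184.45875
b = Sxy/Sxx = 184.45875/148.06875 = 1.245764
a = ȳ − b·x̄ = 17.9875 − 1.245764·11.2875 = 3.925936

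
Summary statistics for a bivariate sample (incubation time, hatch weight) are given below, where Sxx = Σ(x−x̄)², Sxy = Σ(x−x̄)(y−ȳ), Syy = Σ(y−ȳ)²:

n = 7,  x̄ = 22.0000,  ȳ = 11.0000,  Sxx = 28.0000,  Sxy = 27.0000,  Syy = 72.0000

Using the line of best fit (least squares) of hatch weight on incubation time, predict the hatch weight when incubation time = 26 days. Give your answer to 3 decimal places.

b = Sxy/Sxx = 27/28 = 0.964286
a = ȳ − b·x̄ = 11 − 0.964286·22 = -10.214286
ŷ(26) = a + b·26 = -10.214286 + 0.964286·26 = 14.857143

14.857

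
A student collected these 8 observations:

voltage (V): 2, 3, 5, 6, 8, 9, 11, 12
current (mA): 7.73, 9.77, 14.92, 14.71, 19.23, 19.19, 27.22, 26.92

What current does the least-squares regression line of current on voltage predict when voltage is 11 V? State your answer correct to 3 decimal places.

25.236

n = 8, Σx = 56, Σy = 139.69, Σxy = 1156.64, Σx² = 484
Sxx = Σx² − (Σx)²/n = 484 − 392 = 92
Sxy = Σxy − (Σx)(Σy)/n = 1156.64 − 977.83 = 178.81
b = Sxy/Sxx = 178.81/92 = 1.943587
a = ȳ − b·x̄ = 17.46125 − 1.943587·7 = 3.856141
ŷ(11) = a + b·11 = 3.856141 + 1.943587·11 = 25.235598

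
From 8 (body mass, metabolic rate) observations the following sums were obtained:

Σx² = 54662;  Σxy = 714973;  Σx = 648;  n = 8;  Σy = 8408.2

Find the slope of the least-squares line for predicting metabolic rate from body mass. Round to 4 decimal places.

Sxx = Σx² − (Σx)²/n = 54662 − 52488 = 2174
Sxy = Σxy − (Σx)(Σy)/n = 714973 − 681064.2 = 33908.8
b = Sxy/Sxx = 33908.8/2174 = 15.597424

15.5974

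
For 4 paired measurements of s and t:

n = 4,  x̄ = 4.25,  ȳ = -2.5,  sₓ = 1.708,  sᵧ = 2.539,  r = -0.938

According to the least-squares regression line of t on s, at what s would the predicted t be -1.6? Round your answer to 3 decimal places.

b = r · sᵧ/sₓ = -0.938 · 2.539/1.708 = -1.394369
a = ȳ − b·x̄ = -2.5 − (-1.394369)·4.25 = 3.426068
Set a + b·x = -1.6: x = (-1.6 − 3.426068) / (-1.394369) = 3.604547

3.605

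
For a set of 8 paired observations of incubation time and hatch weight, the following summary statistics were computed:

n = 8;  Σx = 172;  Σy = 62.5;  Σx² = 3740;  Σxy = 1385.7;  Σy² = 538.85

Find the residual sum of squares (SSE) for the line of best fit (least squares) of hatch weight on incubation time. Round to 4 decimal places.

8.6687

Sxx = Σx² − (Σx)²/n = 3740 − 3698 = 42
Sxy = Σxy − (Σx)(Σy)/n = 1385.7 − 1343.75 = 41.95
Syy = Σy² − (Σy)²/n = 538.85 − 488.28125 = 50.56875
b = Sxy/Sxx = 41.95/42 = 0.998810
SSE = Syy − b·Sxy = 50.56875 − 0.998810·41.95 = 8.668690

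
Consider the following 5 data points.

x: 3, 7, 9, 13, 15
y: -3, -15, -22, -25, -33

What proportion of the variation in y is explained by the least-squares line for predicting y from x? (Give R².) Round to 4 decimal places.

0.9531

n = 5, Σx = 47, Σy = -98, Σxy = -1132, Σx² = 533, Σy² = 2432
Sxx = Σx² − (Σx)²/n = 533 − 441.8 = 91.2
Sxy = Σxy − (Σx)(Σy)/n = -1132 − (-921.2) = -210.8
Syy = Σy² − (Σy)²/n = 2432 − 1920.8 = 511.2
R² = Sxy²/(Sxx·Syy) = (-210.8)²/(91.2·511.2) = 0.953137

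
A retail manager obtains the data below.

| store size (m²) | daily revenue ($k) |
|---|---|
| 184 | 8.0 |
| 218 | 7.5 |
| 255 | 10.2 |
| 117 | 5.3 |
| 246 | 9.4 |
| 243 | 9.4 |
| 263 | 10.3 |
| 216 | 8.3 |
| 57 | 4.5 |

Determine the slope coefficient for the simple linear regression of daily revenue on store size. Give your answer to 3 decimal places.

0.028

n = 9, Σx = 1799, Σy = 72.9, Σxy = 15682.9, Σx² = 398733
Sxx = Σx² − (Σx)²/n = 398733 − 359600.111111 = 39132.888889
Sxy = Σxy − (Σx)(Σy)/n = 15682.9 − 14571.9 = 1111
b = Sxy/Sxx = 1111/39132.888889 = 0.028390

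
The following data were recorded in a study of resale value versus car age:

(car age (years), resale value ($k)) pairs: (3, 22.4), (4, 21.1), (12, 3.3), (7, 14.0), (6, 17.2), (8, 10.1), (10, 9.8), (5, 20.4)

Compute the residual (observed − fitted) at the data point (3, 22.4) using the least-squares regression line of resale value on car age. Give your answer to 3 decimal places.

-0.756

n = 8, Σx = 55, Σy = 118.3, Σxy = 673.2, Σx² = 443
Sxx = Σx² − (Σx)²/n = 443 − 378.125 = 64.875
Sxy = Σxy − (Σx)(Σy)/n = 673.2 − 813.3125 = -140.1125
b = Sxy/Sxx = -140.1125/64.875 = -2.159730
a = ȳ − b·x̄ = 14.7875 − (-2.159730)·6.875 = 29.635645
ŷ(3) = 29.635645 + (-2.159730)·3 = 23.156455
residual = y − ŷ = 22.4 − 23.156455 = -0.756455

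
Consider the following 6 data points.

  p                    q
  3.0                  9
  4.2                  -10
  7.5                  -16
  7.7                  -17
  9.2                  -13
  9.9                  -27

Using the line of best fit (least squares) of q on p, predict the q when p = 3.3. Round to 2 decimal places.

n = 6, Σx = 41.5, Σy = -74, Σxy = -652.8, Σx² = 324.83
Sxx = Σx² − (Σx)²/n = 324.83 − 287.041667 = 37.788333
Sxy = Σxy − (Σx)(Σy)/n = -652.8 − (-511.833333) = -140.966667
b = Sxy/Sxx = -140.966667/37.788333 = -3.730428
a = ȳ − b·x̄ = -12.333333 − (-3.730428)·6.916667 = 13.468795
ŷ(3.3) = a + b·3.3 = 13.468795 + (-3.730428)·3.3 = 1.158382

1.16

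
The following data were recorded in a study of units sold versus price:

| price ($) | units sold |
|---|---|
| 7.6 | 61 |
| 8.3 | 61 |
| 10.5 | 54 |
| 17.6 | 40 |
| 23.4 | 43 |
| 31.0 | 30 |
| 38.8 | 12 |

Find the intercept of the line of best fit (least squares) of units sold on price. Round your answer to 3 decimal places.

n = 7, Σx = 137.2, Σy = 301, Σxy = 4642.7, Σx² = 3560.66
Sxx = Σx² − (Σx)²/n = 3560.66 − 2689.12 = 871.54
Sxy = Σxy − (Σx)(Σy)/n = 4642.7 − 5899.6 = -1256.9
b = Sxy/Sxx = -1256.9/871.54 = -1.442160
a = ȳ − b·x̄ = 43 − (-1.442160)·19.6 = 71.266333

71.266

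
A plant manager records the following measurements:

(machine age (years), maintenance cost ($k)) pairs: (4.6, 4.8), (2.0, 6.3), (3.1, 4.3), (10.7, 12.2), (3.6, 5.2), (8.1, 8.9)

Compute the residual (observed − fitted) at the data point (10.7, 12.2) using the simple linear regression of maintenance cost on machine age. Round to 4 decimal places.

n = 6, Σx = 32.1, Σy = 41.7, Σxy = 269.36, Σx² = 227.83
Sxx = Σx² − (Σx)²/n = 227.83 − 171.735 = 56.095
Sxy = Σxy − (Σx)(Σy)/n = 269.36 − 223.095 = 46.265
b = Sxy/Sxx = 46.265/56.095 = 0.824762
a = ȳ − b·x̄ = 6.95 − 0.824762·5.35 = 2.537526
ŷ(10.7) = 2.537526 + 0.824762·10.7 = 11.362474
residual = y − ŷ = 12.2 − 11.362474 = 0.837526

0.8375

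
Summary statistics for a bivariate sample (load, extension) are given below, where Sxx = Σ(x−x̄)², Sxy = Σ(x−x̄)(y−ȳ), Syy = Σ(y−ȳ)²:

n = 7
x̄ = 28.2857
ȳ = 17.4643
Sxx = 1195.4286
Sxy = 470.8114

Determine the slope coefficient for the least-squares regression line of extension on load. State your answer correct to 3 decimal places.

b = Sxy/Sxx = 470.8114/1195.4286 = 0.393843

0.394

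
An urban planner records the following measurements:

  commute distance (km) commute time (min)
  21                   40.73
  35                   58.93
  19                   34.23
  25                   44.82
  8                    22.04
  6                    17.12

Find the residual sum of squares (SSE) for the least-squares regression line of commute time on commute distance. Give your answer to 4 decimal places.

9.1629

n = 6, Σx = 114, Σy = 217.87, Σxy = 4967.79, Σx² = 2752, Σy² = 9091.0591
Sxx = Σx² − (Σx)²/n = 2752 − 2166 = 586
Sxy = Σxy − (Σx)(Σy)/n = 4967.79 − 4139.53 = 828.26
Syy = Σy² − (Σy)²/n = 9091.0591 − 7911.222817 = 1179.836283
b = Sxy/Sxx = 828.26/586 = 1.413413
SSE = Syy − b·Sxy = 1179.836283 − 1.413413·828.26 = 9.162857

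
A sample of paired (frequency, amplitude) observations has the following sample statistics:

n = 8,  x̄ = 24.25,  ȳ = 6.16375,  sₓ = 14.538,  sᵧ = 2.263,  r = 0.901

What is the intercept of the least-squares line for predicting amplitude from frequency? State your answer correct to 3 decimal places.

b = r · sᵧ/sₓ = 0.901 · 2.263/14.538 = 0.140251
a = ȳ − b·x̄ = 6.16375 − 0.140251·24.25 = 2.762673

2.763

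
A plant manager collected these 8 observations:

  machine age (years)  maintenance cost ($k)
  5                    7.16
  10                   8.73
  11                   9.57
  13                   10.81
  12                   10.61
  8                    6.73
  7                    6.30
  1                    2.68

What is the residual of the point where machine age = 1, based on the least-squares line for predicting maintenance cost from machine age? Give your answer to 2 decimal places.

-0.35

n = 8, Σx = 67, Σy = 62.59, Σxy = 596.84, Σx² = 673
Sxx = Σx² − (Σx)²/n = 673 − 561.125 = 111.875
Sxy = Σxy − (Σx)(Σy)/n = 596.84 − 524.19125 = 72.64875
b = Sxy/Sxx = 72.64875/111.875 = 0.649374
a = ȳ − b·x̄ = 7.82375 − 0.649374·8.375 = 2.385240
ŷ(1) = 2.385240 + 0.649374·1 = 3.034615
residual = y − ŷ = 2.68 − 3.034615 = -0.354615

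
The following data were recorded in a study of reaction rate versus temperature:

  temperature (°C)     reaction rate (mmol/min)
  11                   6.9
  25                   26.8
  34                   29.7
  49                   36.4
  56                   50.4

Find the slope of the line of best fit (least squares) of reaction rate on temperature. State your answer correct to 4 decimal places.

0.8407

n = 5, Σx = 175, Σy = 150.2, Σxy = 6361.7, Σx² = 7439
Sxx = Σx² − (Σx)²/n = 7439 − 6125 = 1314
Sxy = Σxy − (Σx)(Σy)/n = 6361.7 − 5257 = 1104.7
b = Sxy/Sxx = 1104.7/1314 = 0.840715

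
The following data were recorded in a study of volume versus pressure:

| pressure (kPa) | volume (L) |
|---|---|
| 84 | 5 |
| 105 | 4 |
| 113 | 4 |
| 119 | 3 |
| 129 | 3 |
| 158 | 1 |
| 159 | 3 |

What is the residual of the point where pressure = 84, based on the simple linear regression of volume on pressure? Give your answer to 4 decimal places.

0.1447

n = 7, Σx = 867, Σy = 23, Σxy = 2671, Σx² = 111897
Sxx = Σx² − (Σx)²/n = 111897 − 107384.142857 = 4512.857143
Sxy = Σxy − (Σx)(Σy)/n = 2671 − 2848.714286 = -177.714286
b = Sxy/Sxx = -177.714286/4512.857143 = -0.039380
a = ȳ − b·x̄ = 3.285714 − (-0.039380)·123.857143 = 8.163153
ŷ(84) = 8.163153 + (-0.039380)·84 = 4.855271
residual = y − ŷ = 5 − 4.855271 = 0.144729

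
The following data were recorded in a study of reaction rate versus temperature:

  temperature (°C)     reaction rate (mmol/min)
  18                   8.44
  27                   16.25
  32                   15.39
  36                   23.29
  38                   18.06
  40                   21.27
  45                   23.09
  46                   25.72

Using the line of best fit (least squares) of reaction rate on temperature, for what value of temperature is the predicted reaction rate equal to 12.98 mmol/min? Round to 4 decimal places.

24.4314

n = 8, Σx = 282, Σy = 151.51, Σxy = 5680.84, Σx² = 10558
Sxx = Σx² − (Σx)²/n = 10558 − 9940.5 = 617.5
Sxy = Σxy − (Σx)(Σy)/n = 5680.84 − 5340.7275 = 340.1125
b = Sxy/Sxx = 340.1125/617.5 = 0.550789
a = ȳ − b·x̄ = 18.93875 − 0.550789·35.25 = -0.476579
Set a + b·x = 12.98: x = (12.98 − (-0.476579)) / 0.550789 = 24.431438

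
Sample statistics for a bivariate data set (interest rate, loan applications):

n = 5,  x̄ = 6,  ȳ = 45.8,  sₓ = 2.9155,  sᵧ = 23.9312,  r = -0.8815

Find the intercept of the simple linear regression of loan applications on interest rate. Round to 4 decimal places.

89.2135

b = r · sᵧ/sₓ = -0.8815 · 23.9312/2.9155 = -7.235587
a = ȳ − b·x̄ = 45.8 − (-7.235587)·6 = 89.213520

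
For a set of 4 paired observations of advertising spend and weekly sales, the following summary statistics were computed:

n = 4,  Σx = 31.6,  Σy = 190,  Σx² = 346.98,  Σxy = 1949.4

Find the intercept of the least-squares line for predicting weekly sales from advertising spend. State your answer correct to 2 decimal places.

11.11

Sxx = Σx² − (Σx)²/n = 346.98 − 249.64 = 97.34
Sxy = Σxy − (Σx)(Σy)/n = 1949.4 − 1501 = 448.4
b = Sxy/Sxx = 448.4/97.34 = 4.606534
a = ȳ − b·x̄ = 47.5 − 4.606534·7.9 = 11.108383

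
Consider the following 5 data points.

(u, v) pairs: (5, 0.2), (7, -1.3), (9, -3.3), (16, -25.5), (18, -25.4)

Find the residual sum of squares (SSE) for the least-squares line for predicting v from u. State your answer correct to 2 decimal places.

n = 5, Σx = 55, Σy = -55.3, Σxy = -903, Σx² = 735, Σy² = 1308.03
Sxx = Σx² − (Σx)²/n = 735 − 605 = 130
Sxy = Σxy − (Σx)(Σy)/n = -903 − (-608.3) = -294.7
Syy = Σy² − (Σy)²/n = 1308.03 − 611.618 = 696.412
b = Sxy/Sxx = -294.7/130 = -2.266923
SSE = Syy − b·Sxy = 696.412 − (-2.266923)·(-294.7) = 28.349769

28.35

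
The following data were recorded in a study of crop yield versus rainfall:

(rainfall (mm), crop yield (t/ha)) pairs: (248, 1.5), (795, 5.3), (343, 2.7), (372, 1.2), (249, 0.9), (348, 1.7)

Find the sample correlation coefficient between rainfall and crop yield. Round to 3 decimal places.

n = 6, Σx = 2355, Σy = 13.3, Σxy = 6773.7, Σx² = 1132667, Σy² = 42.77
Sxx = Σx² − (Σx)²/n = 1132667 − 924337.5 = 208329.5
Sxy = Σxy − (Σx)(Σy)/n = 6773.7 − 5220.25 = 1553.45
Syy = Σy² − (Σy)²/n = 42.77 − 29.481667 = 13.288333
r = Sxy/√(Sxx·Syy) = 1553.45/√(2768351.839167) = 1553.45/1663.836482 = 0.933655

0.934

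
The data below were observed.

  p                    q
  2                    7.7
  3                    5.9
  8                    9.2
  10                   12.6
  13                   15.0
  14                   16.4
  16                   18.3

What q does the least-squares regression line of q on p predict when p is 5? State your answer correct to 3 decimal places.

n = 7, Σx = 66, Σy = 85.1, Σxy = 950.1, Σx² = 798
Sxx = Σx² − (Σx)²/n = 798 − 622.285714 = 175.714286
Sxy = Σxy − (Σx)(Σy)/n = 950.1 − 802.371429 = 147.728571
b = Sxy/Sxx = 147.728571/175.714286 = 0.840732
a = ȳ − b·x̄ = 12.157143 − 0.840732·9.428571 = 4.230244
ŷ(5) = a + b·5 = 4.230244 + 0.840732·5 = 8.433902

8.434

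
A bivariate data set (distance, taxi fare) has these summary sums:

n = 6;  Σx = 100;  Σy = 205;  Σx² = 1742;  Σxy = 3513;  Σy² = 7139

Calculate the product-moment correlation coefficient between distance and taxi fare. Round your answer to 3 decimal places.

0.956

Sxx = Σx² − (Σx)²/n = 1742 − 1666.666667 = 75.333333
Sxy = Σxy − (Σx)(Σy)/n = 3513 − 3416.666667 = 96.333333
Syy = Σy² − (Σy)²/n = 7139 − 7004.166667 = 134.833333
r = Sxy/√(Sxx·Syy) = 96.333333/√(10157.444444) = 96.333333/100.784148 = 0.955838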